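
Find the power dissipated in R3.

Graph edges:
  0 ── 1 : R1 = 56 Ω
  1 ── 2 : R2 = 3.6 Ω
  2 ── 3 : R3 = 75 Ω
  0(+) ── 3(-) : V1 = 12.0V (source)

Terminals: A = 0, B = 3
Nodal analysis, taking node 3 as the 0 V reference.
Source V1 fixes V_0 = 12 V.
KCL at each unknown node (sum of currents leaving = 0; resistances in Ω):
  Node 1: (V_1 - 12)/56 + (V_1 - V_2)/3.6 = 0
  Node 2: (V_2 - V_1)/3.6 + (V_2 - 0)/75 = 0
Collecting terms (coefficients in siemens):
  0.2956·V_1 - 0.2778·V_2 = 0.2143
  0.2911·V_2 - 0.2778·V_1 = 0
Determinant D = (0.2956)(0.2911) - (-0.2778)(-0.2778) = 0.008902
V_1 = [(0.2143)(0.2911) - (-0.2778)(0)]/D = 7.007 V
V_2 = [(0.2956)(0) - (0.2143)(-0.2778)]/D = 6.686 V
I_R3 = (V_2 - V_3)/R3 = (6.686 - 0)/75 = 0.08915 A
P_R3 = I_R3² × R3 = (0.08915)² × 75 = 0.5961 W

Final answer: 0.5961 W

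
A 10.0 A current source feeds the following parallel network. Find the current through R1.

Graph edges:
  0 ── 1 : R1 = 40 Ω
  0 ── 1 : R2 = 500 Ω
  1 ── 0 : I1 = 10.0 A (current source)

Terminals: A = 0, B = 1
All resistors sit directly between nodes 0 and 1, so they are in parallel and share one voltage V; the full source current 10 A splits among them.
1/R_par = 1/40 + 1/500 = 0.027 S  =>  R_par = 37.04 Ω
V = I × R_par = 10 × 37.04 = 370.4 V
I_R1 = V/R1 = 370.4/40 = 9.259 A

Final answer: 9.259 A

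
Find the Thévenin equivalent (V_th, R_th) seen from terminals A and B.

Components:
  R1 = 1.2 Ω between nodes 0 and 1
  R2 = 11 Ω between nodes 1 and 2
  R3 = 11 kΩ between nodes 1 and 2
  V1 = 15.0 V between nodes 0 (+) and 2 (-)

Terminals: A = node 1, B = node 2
Step 1 — V_th is the open-circuit voltage V_A - V_B (nothing connected across the terminals).
Nodal analysis, taking node 2 as the 0 V reference.
Source V1 fixes V_0 = 15 V.
KCL at each unknown node (sum of currents leaving = 0; resistances in Ω):
  Node 1: (V_1 - 15)/1.2 + (V_1 - 0)/11 + (V_1 - 0)/11000 = 0
Collecting terms: 0.9243 × V_1 = 12.5  =>  V_1 = 13.52 V
V_th = V_1 - V_2 = 13.52 - 0 = 13.52 V
Step 2 — R_th: zero the source — replace V1 by a short circuit (node 2 merges into node 0) — and find the resistance seen between A (node 1) and B (node 0).
Reduce the network between node 1 (A) and node 0 (B) by series/parallel combination:
  Rp1 = R1 ‖ R2 ‖ R3 (parallel, all between nodes 0 and 1) = 1/(1/1.2 + 1/11 + 1/11000) = 1.082 Ω
R_th = 1.082 Ω

Final answer: V_th = 13.52 V, R_th = 1.082 Ω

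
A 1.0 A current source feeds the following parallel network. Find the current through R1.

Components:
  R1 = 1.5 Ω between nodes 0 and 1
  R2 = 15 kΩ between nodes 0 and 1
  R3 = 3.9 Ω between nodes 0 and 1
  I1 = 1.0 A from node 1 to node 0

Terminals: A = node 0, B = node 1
All resistors sit directly between nodes 0 and 1, so they are in parallel and share one voltage V; the full source current 1 A splits among them.
1/R_par = 1/1.5 + 1/15000 + 1/3.9 = 0.9231 S  =>  R_par = 1.083 Ω
V = I × R_par = 1 × 1.083 = 1.083 V
I_R1 = V/R1 = 1.083/1.5 = 0.7222 A

Final answer: 0.7222 A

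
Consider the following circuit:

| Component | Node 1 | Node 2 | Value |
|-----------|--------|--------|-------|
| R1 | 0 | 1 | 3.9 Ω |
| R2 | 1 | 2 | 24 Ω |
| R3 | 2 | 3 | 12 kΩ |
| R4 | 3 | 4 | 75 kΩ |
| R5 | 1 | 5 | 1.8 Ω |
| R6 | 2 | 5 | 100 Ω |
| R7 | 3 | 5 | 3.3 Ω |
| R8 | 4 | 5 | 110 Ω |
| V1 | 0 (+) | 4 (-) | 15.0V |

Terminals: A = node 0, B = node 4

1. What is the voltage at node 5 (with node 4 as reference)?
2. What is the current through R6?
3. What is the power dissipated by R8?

Nodal analysis, taking node 4 as the 0 V reference.
Source V1 fixes V_0 = 15 V.
KCL at each unknown node (sum of currents leaving = 0; resistances in Ω):
  Node 1: (V_1 - 15)/3.9 + (V_1 - V_2)/24 + (V_1 - V_5)/1.8 = 0
  Node 2: (V_2 - V_1)/24 + (V_2 - V_3)/12000 + (V_2 - V_5)/100 = 0
  Node 3: (V_3 - V_2)/12000 + (V_3 - 0)/75000 + (V_3 - V_5)/3.3 = 0
  Node 5: (V_5 - V_1)/1.8 + (V_5 - V_2)/100 + (V_5 - V_3)/3.3 + (V_5 - 0)/110 = 0
Collecting terms (coefficients in siemens):
  0.8536·V_1 - 0.04167·V_2 - 0.5556·V_5 = 3.846
  0.05175·V_2 - 0.04167·V_1 - 0.00008333·V_3 - 0.01·V_5 = 0
  0.3031·V_3 - 0.00008333·V_2 - 0.303·V_5 = 0
  0.8777·V_5 - 0.5556·V_1 - 0.01·V_2 - 0.303·V_3 = 0
Solving these 4 simultaneous equations (Gaussian elimination) gives:
  V_1 = 14.49 V, V_2 = 14.45 V, V_3 = 14.26 V, V_5 = 14.26 V
Part 1:
  Read off the nodal solution: V_5 = 14.26 V
Part 2:
  I_R6 = (V_2 - V_5)/R6 = (14.45 - 14.26)/100 = 0.001855 A
  Magnitude: I_R6 = 0.001855 A
Part 3:
  I_R8 = (V_4 - V_5)/R8 = (0 - 14.26)/110 = -0.1297 A
  P_R8 = I_R8² × R8 = (-0.1297)² × 110 = 1.849 W

Final answers:
1. V_5 = 14.26 V
2. I_R6 = 0.001855 A
3. P_R8 = 1.849 W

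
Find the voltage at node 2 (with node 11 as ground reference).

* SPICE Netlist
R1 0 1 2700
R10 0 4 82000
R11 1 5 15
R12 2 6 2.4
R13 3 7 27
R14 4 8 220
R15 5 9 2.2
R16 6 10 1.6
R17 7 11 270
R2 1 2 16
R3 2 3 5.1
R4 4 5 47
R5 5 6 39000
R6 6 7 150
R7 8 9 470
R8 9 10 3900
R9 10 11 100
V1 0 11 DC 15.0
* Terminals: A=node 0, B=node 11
Nodal analysis, taking node 11 as the 0 V reference.
Source V1 fixes V_0 = 15 V.
KCL at each unknown node (sum of currents leaving = 0; resistances in Ω):
  Node 1: (V_1 - 15)/2700 + (V_1 - V_2)/16 + (V_1 - V_5)/15 = 0
  Node 2: (V_2 - V_1)/16 + (V_2 - V_3)/5.1 + (V_2 - V_6)/2.4 = 0
  Node 3: (V_3 - V_2)/5.1 + (V_3 - V_7)/27 = 0
  Node 4: (V_4 - V_5)/47 + (V_4 - 15)/82000 + (V_4 - V_8)/220 = 0
  Node 5: (V_5 - V_4)/47 + (V_5 - V_6)/39000 + (V_5 - V_1)/15 + (V_5 - V_9)/2.2 = 0
  Node 6: (V_6 - V_5)/39000 + (V_6 - V_7)/150 + (V_6 - V_2)/2.4 + (V_6 - V_10)/1.6 = 0
  Node 7: (V_7 - V_6)/150 + (V_7 - V_3)/27 + (V_7 - 0)/270 = 0
  Node 8: (V_8 - V_9)/470 + (V_8 - V_4)/220 = 0
  Node 9: (V_9 - V_8)/470 + (V_9 - V_10)/3900 + (V_9 - V_5)/2.2 = 0
  Node 10: (V_10 - V_9)/3900 + (V_10 - 0)/100 + (V_10 - V_6)/1.6 = 0
Collecting terms (coefficients in siemens):
  0.1295·V_1 - 0.0625·V_2 - 0.06667·V_5 = 0.005556
  0.6752·V_2 - 0.0625·V_1 - 0.1961·V_3 - 0.4167·V_6 = 0
  0.2331·V_3 - 0.1961·V_2 - 0.03704·V_7 = 0
  0.02583·V_4 - 0.02128·V_5 - 0.004545·V_8 = 0.0001829
  0.5425·V_5 - 0.06667·V_1 - 0.02128·V_4 - 0.00002564·V_6 - 0.4545·V_9 = 0
  1.048·V_6 - 0.4167·V_2 - 0.00002564·V_5 - 0.006667·V_7 - 0.625·V_10 = 0
  0.04741·V_7 - 0.03704·V_3 - 0.006667·V_6 = 0
  0.006673·V_8 - 0.004545·V_4 - 0.002128·V_9 = 0
  0.4569·V_9 - 0.4545·V_5 - 0.002128·V_8 - 0.0002564·V_10 = 0
  0.6353·V_10 - 0.625·V_6 - 0.0002564·V_9 = 0
Solving these 10 simultaneous equations (Gaussian elimination) gives:
  V_1 = 0.5155 V, V_2 = 0.4273 V, V_3 = 0.421 V, V_4 = 0.5255 V
  V_5 = 0.5177 V, V_6 = 0.4171 V, V_7 = 0.3876 V, V_8 = 0.523 V
  V_9 = 0.5177 V, V_10 = 0.4106 V
The requested potential is V_2 = 0.4273 V.

Final answer: V_2 = 0.4273 V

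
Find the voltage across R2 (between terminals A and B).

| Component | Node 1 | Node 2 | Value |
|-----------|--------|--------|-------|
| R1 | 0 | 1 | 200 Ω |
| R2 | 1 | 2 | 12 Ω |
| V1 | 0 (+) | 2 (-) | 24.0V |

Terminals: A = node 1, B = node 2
R1 and R2 are in series across V1 (node 0 → node 1 → node 2), and the output A–B is taken across R2, so this is a voltage divider.
Series current: I = V1/(R1 + R2) = 24/(200 + 12) = 24/212 = 0.1132 A
V_R2 = I × R2 = V1 × R2/(R1 + R2) = 24 × 12/212 = 1.358 V

Final answer: 1.358 V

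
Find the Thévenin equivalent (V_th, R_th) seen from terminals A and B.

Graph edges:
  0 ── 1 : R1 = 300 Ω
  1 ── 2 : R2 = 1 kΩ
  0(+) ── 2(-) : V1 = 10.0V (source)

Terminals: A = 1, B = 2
Step 1 — V_th is the open-circuit voltage V_A - V_B (nothing connected across the terminals).
Nodal analysis, taking node 2 as the 0 V reference.
Source V1 fixes V_0 = 10 V.
KCL at each unknown node (sum of currents leaving = 0; resistances in Ω):
  Node 1: (V_1 - 10)/300 + (V_1 - 0)/1000 = 0
Collecting terms: 0.004333 × V_1 = 0.03333  =>  V_1 = 7.692 V
V_th = V_1 - V_2 = 7.692 - 0 = 7.692 V
Step 2 — R_th: zero the source — replace V1 by a short circuit (node 2 merges into node 0) — and find the resistance seen between A (node 1) and B (node 0).
Reduce the network between node 1 (A) and node 0 (B) by series/parallel combination:
  Rp1 = R1 ‖ R2 (parallel, both between nodes 0 and 1) = 1/(1/300 + 1/1000) = 230.8 Ω
R_th = 230.8 Ω

Final answer: V_th = 7.692 V, R_th = 230.8 Ω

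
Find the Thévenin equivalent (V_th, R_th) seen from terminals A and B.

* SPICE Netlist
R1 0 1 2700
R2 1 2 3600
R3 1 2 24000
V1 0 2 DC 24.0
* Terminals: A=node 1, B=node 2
Step 1 — V_th is the open-circuit voltage V_A - V_B (nothing connected across the terminals).
Nodal analysis, taking node 2 as the 0 V reference.
Source V1 fixes V_0 = 24 V.
KCL at each unknown node (sum of currents leaving = 0; resistances in Ω):
  Node 1: (V_1 - 24)/2700 + (V_1 - 0)/3600 + (V_1 - 0)/24000 = 0
Collecting terms: 0.0006898 × V_1 = 0.008889  =>  V_1 = 12.89 V
V_th = V_1 - V_2 = 12.89 - 0 = 12.89 V
Step 2 — R_th: zero the source — replace V1 by a short circuit (node 2 merges into node 0) — and find the resistance seen between A (node 1) and B (node 0).
Reduce the network between node 1 (A) and node 0 (B) by series/parallel combination:
  Rp1 = R1 ‖ R2 ‖ R3 (parallel, all between nodes 0 and 1) = 1/(1/2700 + 1/3600 + 1/24000) = 1450 Ω
R_th = 1.45 kΩ

Final answer: V_th = 12.89 V, R_th = 1.45 kΩ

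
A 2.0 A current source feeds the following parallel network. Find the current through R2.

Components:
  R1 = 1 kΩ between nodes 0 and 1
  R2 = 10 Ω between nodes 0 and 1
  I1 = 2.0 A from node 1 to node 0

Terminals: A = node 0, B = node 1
All resistors sit directly between nodes 0 and 1, so they are in parallel and share one voltage V; the full source current 2 A splits among them.
1/R_par = 1/1000 + 1/10 = 0.101 S  =>  R_par = 9.901 Ω
V = I × R_par = 2 × 9.901 = 19.8 V
I_R2 = V/R2 = 19.8/10 = 1.98 A

Final answer: 1.98 A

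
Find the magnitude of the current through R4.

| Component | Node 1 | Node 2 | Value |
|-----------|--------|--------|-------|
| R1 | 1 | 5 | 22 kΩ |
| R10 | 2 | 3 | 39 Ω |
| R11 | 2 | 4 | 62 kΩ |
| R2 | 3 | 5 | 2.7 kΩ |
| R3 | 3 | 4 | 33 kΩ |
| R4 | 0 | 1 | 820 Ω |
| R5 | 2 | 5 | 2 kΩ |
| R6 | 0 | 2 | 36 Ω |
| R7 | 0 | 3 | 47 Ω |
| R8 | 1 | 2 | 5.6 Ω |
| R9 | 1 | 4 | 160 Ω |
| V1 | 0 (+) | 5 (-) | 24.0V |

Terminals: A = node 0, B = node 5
Nodal analysis, taking node 5 as the 0 V reference.
Source V1 fixes V_0 = 24 V.
KCL at each unknown node (sum of currents leaving = 0; resistances in Ω):
  Node 1: (V_1 - 0)/22000 + (V_1 - 24)/820 + (V_1 - V_2)/5.6 + (V_1 - V_4)/160 = 0
  Node 2: (V_2 - 0)/2000 + (V_2 - 24)/36 + (V_2 - V_1)/5.6 + (V_2 - V_3)/39 + (V_2 - V_4)/62000 = 0
  Node 3: (V_3 - 0)/2700 + (V_3 - V_4)/33000 + (V_3 - 24)/47 + (V_3 - V_2)/39 = 0
  Node 4: (V_4 - V_3)/33000 + (V_4 - V_1)/160 + (V_4 - V_2)/62000 = 0
Collecting terms (coefficients in siemens):
  0.1861·V_1 - 0.1786·V_2 - 0.00625·V_4 = 0.02927
  0.2325·V_2 - 0.1786·V_1 - 0.02564·V_3 - 0.00001613·V_4 = 0.6667
  0.04732·V_3 - 0.02564·V_2 - 0.0000303·V_4 = 0.5106
  0.006296·V_4 - 0.00625·V_1 - 0.00001613·V_2 - 0.0000303·V_3 = 0
Solving these 4 simultaneous equations (Gaussian elimination) gives:
  V_1 = 23.56 V, V_2 = 23.57 V, V_3 = 23.58 V, V_4 = 23.56 V
I_R4 = (V_0 - V_1)/R4 = (24 - 23.56)/820 = 0.0005327 A
|I_R4| = 0.0005327 A

Final answer: |I_R4| = 0.0005327 A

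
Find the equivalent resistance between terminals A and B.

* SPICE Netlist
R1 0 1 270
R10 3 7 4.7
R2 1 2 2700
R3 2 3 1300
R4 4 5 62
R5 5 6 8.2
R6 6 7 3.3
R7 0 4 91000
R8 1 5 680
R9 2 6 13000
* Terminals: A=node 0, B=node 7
The network is not a plain series/parallel combination. Inject a 1 A test current into terminal A (node 0) and return it from terminal B (node 7); then R_eq = V_A / (1 A).
Nodal analysis, taking node 7 as the 0 V reference.
Current source I_test pushes 1 A into node 0 and draws it out of node 7.
KCL at each unknown node (sum of currents leaving = 0; resistances in Ω):
  Node 0: (V_0 - V_1)/270 + (V_0 - V_4)/91000 - 1 = 0
  Node 1: (V_1 - V_0)/270 + (V_1 - V_2)/2700 + (V_1 - V_5)/680 = 0
  Node 2: (V_2 - V_1)/2700 + (V_2 - V_3)/1300 + (V_2 - V_6)/13000 = 0
  Node 3: (V_3 - V_2)/1300 + (V_3 - 0)/4.7 = 0
  Node 4: (V_4 - V_0)/91000 + (V_4 - V_5)/62 = 0
  Node 5: (V_5 - V_1)/680 + (V_5 - V_4)/62 + (V_5 - V_6)/8.2 = 0
  Node 6: (V_6 - V_2)/13000 + (V_6 - V_5)/8.2 + (V_6 - 0)/3.3 = 0
Collecting terms (coefficients in siemens):
  0.003715·V_0 - 0.003704·V_1 - 0.00001099·V_4 = 1
  0.005545·V_1 - 0.003704·V_0 - 0.0003704·V_2 - 0.001471·V_5 = 0
  0.001217·V_2 - 0.0003704·V_1 - 0.0007692·V_3 - 0.00007692·V_6 = 0
  0.2135·V_3 - 0.0007692·V_2 = 0
  0.01614·V_4 - 0.00001099·V_0 - 0.01613·V_5 = 0
  0.1396·V_5 - 0.001471·V_1 - 0.01613·V_4 - 0.122·V_6 = 0
  0.4251·V_6 - 0.00007692·V_2 - 0.122·V_5 = 0
Solving these 7 simultaneous equations (Gaussian elimination) gives:
  V_0 = 849.3 V, V_1 = 581.8 V, V_2 = 177.7 V, V_3 = 0.6402 V
  V_4 = 10.39 V, V_5 = 9.823 V, V_6 = 2.851 V
R_eq = V_0 / 1 A = 849.3 Ω

Final answer: 849.3 Ω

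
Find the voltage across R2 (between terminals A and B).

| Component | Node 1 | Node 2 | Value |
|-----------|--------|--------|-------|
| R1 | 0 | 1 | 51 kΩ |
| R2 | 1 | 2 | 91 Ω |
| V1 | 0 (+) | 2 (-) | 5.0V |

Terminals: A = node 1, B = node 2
R1 and R2 are in series across V1 (node 0 → node 1 → node 2), and the output A–B is taken across R2, so this is a voltage divider.
Series current: I = V1/(R1 + R2) = 5/(51000 + 91) = 5/51090 = 0.00009786 A
V_R2 = I × R2 = V1 × R2/(R1 + R2) = 5 × 91/51090 = 0.008906 V

Final answer: 0.008906 V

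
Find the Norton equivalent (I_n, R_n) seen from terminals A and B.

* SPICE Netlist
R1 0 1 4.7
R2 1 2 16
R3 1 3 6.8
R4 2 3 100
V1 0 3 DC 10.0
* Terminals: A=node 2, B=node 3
Find the Thévenin equivalent first; then I_n = V_th/R_th and R_n = R_th.
Step 1 — V_th is the open-circuit voltage V_A - V_B (nothing connected across the terminals).
Nodal analysis, taking node 3 as the 0 V reference.
Source V1 fixes V_0 = 10 V.
KCL at each unknown node (sum of currents leaving = 0; resistances in Ω):
  Node 1: (V_1 - 10)/4.7 + (V_1 - V_2)/16 + (V_1 - 0)/6.8 = 0
  Node 2: (V_2 - V_1)/16 + (V_2 - 0)/100 = 0
Collecting terms (coefficients in siemens):
  0.4223·V_1 - 0.0625·V_2 = 2.128
  0.0725·V_2 - 0.0625·V_1 = 0
Determinant D = (0.4223)(0.0725) - (-0.0625)(-0.0625) = 0.02671
V_1 = [(2.128)(0.0725) - (-0.0625)(0)]/D = 5.775 V
V_2 = [(0.4223)(0) - (2.128)(-0.0625)]/D = 4.978 V
V_th = V_2 - V_3 = 4.978 - 0 = 4.978 V
Step 2 — R_th: zero the source — replace V1 by a short circuit (node 3 merges into node 0) — and find the resistance seen between A (node 2) and B (node 0).
Reduce the network between node 2 (A) and node 0 (B) by series/parallel combination:
  Rp1 = R1 ‖ R3 (parallel, both between nodes 0 and 1) = 1/(1/4.7 + 1/6.8) = 2.779 Ω
  Rs1 = R2 + Rp1 (series, joined only at node 1) = 16 + 2.779 = 18.78 Ω
  Rp2 = R4 ‖ Rs1 (parallel, both between nodes 0 and 2) = 1/(1/100 + 1/18.78) = 15.81 Ω
R_th = 15.81 Ω
I_n = V_th/R_th = 4.978/15.81 = 0.3149 A, and R_n = R_th = 15.81 Ω

Final answer: I_n = 0.3149 A, R_n = 15.81 Ω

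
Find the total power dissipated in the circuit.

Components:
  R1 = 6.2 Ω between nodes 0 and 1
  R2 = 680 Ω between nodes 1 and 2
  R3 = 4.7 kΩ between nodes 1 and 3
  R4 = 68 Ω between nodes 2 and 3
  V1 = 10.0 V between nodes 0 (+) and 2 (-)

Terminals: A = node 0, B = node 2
Nodal analysis, taking node 2 as the 0 V reference.
Source V1 fixes V_0 = 10 V.
KCL at each unknown node (sum of currents leaving = 0; resistances in Ω):
  Node 1: (V_1 - 10)/6.2 + (V_1 - 0)/680 + (V_1 - V_3)/4700 = 0
  Node 3: (V_3 - V_1)/4700 + (V_3 - 0)/68 = 0
Collecting terms (coefficients in siemens):
  0.163·V_1 - 0.0002128·V_3 = 1.613
  0.01492·V_3 - 0.0002128·V_1 = 0
Determinant D = (0.163)(0.01492) - (-0.0002128)(-0.0002128) = 0.002431
V_1 = [(1.613)(0.01492) - (-0.0002128)(0)]/D = 9.897 V
V_3 = [(0.163)(0) - (1.613)(-0.0002128)]/D = 0.1411 V
Power in each resistor, P = (ΔV)²/R:
  P_R1 = (10 - 9.897)²/6.2 = 0.001715 W
  P_R2 = (9.897 - 0)²/680 = 0.144 W
  P_R3 = (9.897 - 0.1411)²/4700 = 0.02025 W
  P_R4 = (0 - 0.1411)²/68 = 0.000293 W
P_total = P_R1 + P_R2 + P_R3 + P_R4 = 0.1663 W

Final answer: 0.1663 W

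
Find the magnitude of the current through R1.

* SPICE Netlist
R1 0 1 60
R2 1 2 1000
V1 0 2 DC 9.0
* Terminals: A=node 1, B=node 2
Nodal analysis, taking node 2 as the 0 V reference.
Source V1 fixes V_0 = 9 V.
KCL at each unknown node (sum of currents leaving = 0; resistances in Ω):
  Node 1: (V_1 - 9)/60 + (V_1 - 0)/1000 = 0
Collecting terms: 0.01767 × V_1 = 0.15  =>  V_1 = 8.491 V
I_R1 = (V_0 - V_1)/R1 = (9 - 8.491)/60 = 0.008491 A
|I_R1| = 0.008491 A

Final answer: |I_R1| = 0.008491 A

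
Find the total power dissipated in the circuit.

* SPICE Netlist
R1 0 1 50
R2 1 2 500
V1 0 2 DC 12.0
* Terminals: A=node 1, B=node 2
Nodal analysis, taking node 2 as the 0 V reference.
Source V1 fixes V_0 = 12 V.
KCL at each unknown node (sum of currents leaving = 0; resistances in Ω):
  Node 1: (V_1 - 12)/50 + (V_1 - 0)/500 = 0
Collecting terms: 0.022 × V_1 = 0.24  =>  V_1 = 10.91 V
Power in each resistor, P = (ΔV)²/R:
  P_R1 = (12 - 10.91)²/50 = 0.0238 W
  P_R2 = (10.91 - 0)²/500 = 0.238 W
P_total = P_R1 + P_R2 = 0.2618 W

Final answer: 0.2618 W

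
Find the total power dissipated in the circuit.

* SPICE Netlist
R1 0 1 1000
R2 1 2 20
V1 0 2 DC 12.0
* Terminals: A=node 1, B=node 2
Nodal analysis, taking node 2 as the 0 V reference.
Source V1 fixes V_0 = 12 V.
KCL at each unknown node (sum of currents leaving = 0; resistances in Ω):
  Node 1: (V_1 - 12)/1000 + (V_1 - 0)/20 = 0
Collecting terms: 0.051 × V_1 = 0.012  =>  V_1 = 0.2353 V
Power in each resistor, P = (ΔV)²/R:
  P_R1 = (12 - 0.2353)²/1000 = 0.1384 W
  P_R2 = (0.2353 - 0)²/20 = 0.002768 W
P_total = P_R1 + P_R2 = 0.1412 W

Final answer: 0.1412 W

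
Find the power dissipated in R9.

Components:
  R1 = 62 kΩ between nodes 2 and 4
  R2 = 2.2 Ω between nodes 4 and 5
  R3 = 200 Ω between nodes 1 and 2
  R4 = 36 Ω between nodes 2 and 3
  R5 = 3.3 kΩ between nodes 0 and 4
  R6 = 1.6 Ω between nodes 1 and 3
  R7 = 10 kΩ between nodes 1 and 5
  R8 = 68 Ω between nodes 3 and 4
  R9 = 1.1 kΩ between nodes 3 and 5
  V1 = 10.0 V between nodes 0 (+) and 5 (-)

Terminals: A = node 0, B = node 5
Nodal analysis, taking node 5 as the 0 V reference.
Source V1 fixes V_0 = 10 V.
KCL at each unknown node (sum of currents leaving = 0; resistances in Ω):
  Node 1: (V_1 - V_2)/200 + (V_1 - V_3)/1.6 + (V_1 - 0)/10000 = 0
  Node 2: (V_2 - V_4)/62000 + (V_2 - V_1)/200 + (V_2 - V_3)/36 = 0
  Node 3: (V_3 - V_2)/36 + (V_3 - V_1)/1.6 + (V_3 - V_4)/68 + (V_3 - 0)/1100 = 0
  Node 4: (V_4 - V_2)/62000 + (V_4 - 0)/2.2 + (V_4 - 10)/3300 + (V_4 - V_3)/68 = 0
Collecting terms (coefficients in siemens):
  0.6301·V_1 - 0.005·V_2 - 0.625·V_3 = 0
  0.03279·V_2 - 0.005·V_1 - 0.02778·V_3 - 0.00001613·V_4 = 0
  0.6684·V_3 - 0.625·V_1 - 0.02778·V_2 - 0.01471·V_4 = 0
  0.4696·V_4 - 0.00001613·V_2 - 0.01471·V_3 = 0.00303
Solving these 4 simultaneous equations (Gaussian elimination) gives:
  V_1 = 0.006221 V, V_2 = 0.006222 V, V_3 = 0.006222 V, V_4 = 0.006648 V
I_R9 = (V_3 - V_5)/R9 = (0.006222 - 0)/1100 = 0.000005656 A
P_R9 = I_R9² × R9 = (0.000005656)² × 1100 = 0.00000003519 W

Final answer: 3.519e-08 W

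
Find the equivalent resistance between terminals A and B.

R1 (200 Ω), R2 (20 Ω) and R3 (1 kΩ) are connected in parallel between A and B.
Reduce the network between node 0 (A) and node 1 (B) by series/parallel combination:
  Rp1 = R1 ‖ R2 ‖ R3 (parallel, all between nodes 0 and 1) = 1/(1/200 + 1/20 + 1/1000) = 17.86 Ω
R_eq = 17.86 Ω

Final answer: 17.86 Ω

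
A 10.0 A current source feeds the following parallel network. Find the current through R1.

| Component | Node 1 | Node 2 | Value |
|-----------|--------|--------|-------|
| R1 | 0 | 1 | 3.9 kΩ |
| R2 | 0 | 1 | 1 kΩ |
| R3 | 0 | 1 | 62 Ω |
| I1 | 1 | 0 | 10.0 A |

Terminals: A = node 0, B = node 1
All resistors sit directly between nodes 0 and 1, so they are in parallel and share one voltage V; the full source current 10 A splits among them.
1/R_par = 1/3900 + 1/1000 + 1/62 = 0.01739 S  =>  R_par = 57.52 Ω
V = I × R_par = 10 × 57.52 = 575.2 V
I_R1 = V/R1 = 575.2/3900 = 0.1475 A

Final answer: 0.1475 A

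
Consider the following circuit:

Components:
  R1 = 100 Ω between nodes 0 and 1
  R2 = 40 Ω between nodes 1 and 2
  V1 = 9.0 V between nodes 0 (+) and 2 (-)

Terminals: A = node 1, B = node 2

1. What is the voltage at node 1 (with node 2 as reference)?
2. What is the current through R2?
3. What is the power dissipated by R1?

Nodal analysis, taking node 2 as the 0 V reference.
Source V1 fixes V_0 = 9 V.
KCL at each unknown node (sum of currents leaving = 0; resistances in Ω):
  Node 1: (V_1 - 9)/100 + (V_1 - 0)/40 = 0
Collecting terms: 0.035 × V_1 = 0.09  =>  V_1 = 2.571 V
Part 1:
  Read off the nodal solution: V_1 = 2.571 V
Part 2:
  I_R2 = (V_1 - V_2)/R2 = (2.571 - 0)/40 = 0.06429 A
  Magnitude: I_R2 = 0.06429 A
Part 3:
  I_R1 = (V_0 - V_1)/R1 = (9 - 2.571)/100 = 0.06429 A
  P_R1 = I_R1² × R1 = (0.06429)² × 100 = 0.4133 W

Final answers:
1. V_1 = 2.571 V
2. I_R2 = 0.06429 A
3. P_R1 = 0.4133 W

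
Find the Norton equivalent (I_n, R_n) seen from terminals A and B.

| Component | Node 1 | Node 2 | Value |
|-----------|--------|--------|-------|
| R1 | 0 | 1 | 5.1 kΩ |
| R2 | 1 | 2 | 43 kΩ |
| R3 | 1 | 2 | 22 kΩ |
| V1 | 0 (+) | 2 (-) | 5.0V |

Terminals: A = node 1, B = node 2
Find the Thévenin equivalent first; then I_n = V_th/R_th and R_n = R_th.
Step 1 — V_th is the open-circuit voltage V_A - V_B (nothing connected across the terminals).
Nodal analysis, taking node 2 as the 0 V reference.
Source V1 fixes V_0 = 5 V.
KCL at each unknown node (sum of currents leaving = 0; resistances in Ω):
  Node 1: (V_1 - 5)/5100 + (V_1 - 0)/43000 + (V_1 - 0)/22000 = 0
Collecting terms: 0.0002648 × V_1 = 0.0009804  =>  V_1 = 3.703 V
V_th = V_1 - V_2 = 3.703 - 0 = 3.703 V
Step 2 — R_th: zero the source — replace V1 by a short circuit (node 2 merges into node 0) — and find the resistance seen between A (node 1) and B (node 0).
Reduce the network between node 1 (A) and node 0 (B) by series/parallel combination:
  Rp1 = R1 ‖ R2 ‖ R3 (parallel, all between nodes 0 and 1) = 1/(1/5100 + 1/43000 + 1/22000) = 3777 Ω
R_th = 3.777 kΩ
I_n = V_th/R_th = 3.703/3777 = 0.0009804 A, and R_n = R_th = 3.777 kΩ

Final answer: I_n = 0.0009804 A, R_n = 3.777 kΩ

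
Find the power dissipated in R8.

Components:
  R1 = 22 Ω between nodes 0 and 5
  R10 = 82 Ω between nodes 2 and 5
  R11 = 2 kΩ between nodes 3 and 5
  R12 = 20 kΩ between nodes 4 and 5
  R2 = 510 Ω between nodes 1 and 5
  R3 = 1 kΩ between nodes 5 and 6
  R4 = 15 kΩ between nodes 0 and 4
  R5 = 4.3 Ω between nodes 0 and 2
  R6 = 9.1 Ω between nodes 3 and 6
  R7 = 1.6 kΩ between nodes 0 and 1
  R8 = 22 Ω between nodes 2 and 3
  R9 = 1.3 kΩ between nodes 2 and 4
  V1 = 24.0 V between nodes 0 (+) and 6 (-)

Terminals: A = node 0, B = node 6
Nodal analysis, taking node 6 as the 0 V reference.
Source V1 fixes V_0 = 24 V.
KCL at each unknown node (sum of currents leaving = 0; resistances in Ω):
  Node 1: (V_1 - V_5)/510 + (V_1 - 24)/1600 = 0
  Node 2: (V_2 - 24)/4.3 + (V_2 - V_3)/22 + (V_2 - V_4)/1300 + (V_2 - V_5)/82 = 0
  Node 3: (V_3 - 0)/9.1 + (V_3 - V_2)/22 + (V_3 - V_5)/2000 = 0
  Node 4: (V_4 - 24)/15000 + (V_4 - V_2)/1300 + (V_4 - V_5)/20000 = 0
  Node 5: (V_5 - 24)/22 + (V_5 - V_1)/510 + (V_5 - 0)/1000 + (V_5 - V_2)/82 + (V_5 - V_3)/2000 + (V_5 - V_4)/20000 = 0
Collecting terms (coefficients in siemens):
  0.002586·V_1 - 0.001961·V_5 = 0.015
  0.291·V_2 - 0.04545·V_3 - 0.0007692·V_4 - 0.0122·V_5 = 5.581
  0.1558·V_3 - 0.04545·V_2 - 0.0005·V_5 = 0
  0.0008859·V_4 - 0.0007692·V_2 - 0.00005·V_5 = 0.0016
  0.06116·V_5 - 0.001961·V_1 - 0.0122·V_2 - 0.0005·V_3 - 0.00005·V_4 = 1.091
Solving these 5 simultaneous equations (Gaussian elimination) gives:
  V_1 = 23.14 V, V_2 = 21.17 V, V_3 = 6.249 V, V_4 = 21.48 V
  V_5 = 22.87 V
I_R8 = (V_2 - V_3)/R8 = (21.17 - 6.249)/22 = 0.6784 A
P_R8 = I_R8² × R8 = (0.6784)² × 22 = 10.12 W

Final answer: 10.12 W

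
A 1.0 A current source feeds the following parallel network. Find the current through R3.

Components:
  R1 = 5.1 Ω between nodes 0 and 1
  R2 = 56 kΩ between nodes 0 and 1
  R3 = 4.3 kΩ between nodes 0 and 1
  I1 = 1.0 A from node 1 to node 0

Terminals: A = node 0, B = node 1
All resistors sit directly between nodes 0 and 1, so they are in parallel and share one voltage V; the full source current 1 A splits among them.
1/R_par = 1/5.1 + 1/56000 + 1/4300 = 0.1963 S  =>  R_par = 5.093 Ω
V = I × R_par = 1 × 5.093 = 5.093 V
I_R3 = V/R3 = 5.093/4300 = 0.001185 A

Final answer: 0.001185 A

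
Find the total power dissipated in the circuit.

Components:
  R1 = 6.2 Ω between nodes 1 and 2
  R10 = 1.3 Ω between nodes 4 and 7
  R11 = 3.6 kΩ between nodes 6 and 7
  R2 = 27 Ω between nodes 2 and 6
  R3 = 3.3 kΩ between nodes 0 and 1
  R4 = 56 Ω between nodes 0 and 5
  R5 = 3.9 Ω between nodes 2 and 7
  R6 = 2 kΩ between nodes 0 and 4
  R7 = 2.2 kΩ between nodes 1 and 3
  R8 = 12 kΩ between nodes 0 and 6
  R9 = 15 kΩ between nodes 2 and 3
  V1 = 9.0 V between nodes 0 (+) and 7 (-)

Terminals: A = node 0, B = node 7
Nodal analysis, taking node 7 as the 0 V reference.
Source V1 fixes V_0 = 9 V.
KCL at each unknown node (sum of currents leaving = 0; resistances in Ω):
  Node 1: (V_1 - V_2)/6.2 + (V_1 - 9)/3300 + (V_1 - V_3)/2200 = 0
  Node 2: (V_2 - V_1)/6.2 + (V_2 - V_6)/27 + (V_2 - 0)/3.9 + (V_2 - V_3)/15000 = 0
  Node 3: (V_3 - V_1)/2200 + (V_3 - V_2)/15000 = 0
  Node 4: (V_4 - 9)/2000 + (V_4 - 0)/1.3 = 0
  Node 5: (V_5 - 9)/56 = 0
  Node 6: (V_6 - V_2)/27 + (V_6 - 9)/12000 + (V_6 - 0)/3600 = 0
Collecting terms (coefficients in siemens):
  0.162·V_1 - 0.1613·V_2 - 0.0004545·V_3 = 0.002727
  0.4548·V_2 - 0.1613·V_1 - 0.00006667·V_3 - 0.03704·V_6 = 0
  0.0005212·V_3 - 0.0004545·V_1 - 0.00006667·V_2 = 0
  0.7697·V_4 = 0.0045
  0.01786·V_5 = 0.1607
  0.0374·V_6 - 0.03704·V_2 = 0.00075
Solving these 6 simultaneous equations (Gaussian elimination) gives:
  V_1 = 0.03032 V, V_2 = 0.01348 V, V_3 = 0.02817 V, V_4 = 0.005846 V
  V_5 = 9 V, V_6 = 0.0334 V
Power in each resistor, P = (ΔV)²/R:
  P_R1 = (0.03032 - 0.01348)²/6.2 = 0.00004577 W
  P_R2 = (0.01348 - 0.0334)²/27 = 0.0000147 W
  P_R3 = (9 - 0.03032)²/3300 = 0.02438 W
  P_R4 = (9 - 9)²/56 = 0 W
  P_R5 = (0.01348 - 0)²/3.9 = 0.00004658 W
  P_R6 = (9 - 0.005846)²/2000 = 0.04045 W
  P_R7 = (0.03032 - 0.02817)²/2200 = 0.00000000211 W
  P_R8 = (9 - 0.0334)²/12000 = 0.0067 W
  P_R9 = (0.01348 - 0.02817)²/15000 = 0.00000001439 W
  P_R10 = (0.005846 - 0)²/1.3 = 0.00002629 W
  P_R11 = (0.0334 - 0)²/3600 = 0.0000003099 W
P_total = P_R1 + P_R2 + P_R3 + P_R4 + P_R5 + P_R6 + P_R7 + P_R8 + P_R9 + P_R10 + P_R11 = 0.07166 W

Final answer: 0.07166 W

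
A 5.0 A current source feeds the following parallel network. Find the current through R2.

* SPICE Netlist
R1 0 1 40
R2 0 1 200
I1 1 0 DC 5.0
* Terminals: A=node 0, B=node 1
All resistors sit directly between nodes 0 and 1, so they are in parallel and share one voltage V; the full source current 5 A splits among them.
1/R_par = 1/40 + 1/200 = 0.03 S  =>  R_par = 33.33 Ω
V = I × R_par = 5 × 33.33 = 166.7 V
I_R2 = V/R2 = 166.7/200 = 0.8333 A

Final answer: 0.8333 A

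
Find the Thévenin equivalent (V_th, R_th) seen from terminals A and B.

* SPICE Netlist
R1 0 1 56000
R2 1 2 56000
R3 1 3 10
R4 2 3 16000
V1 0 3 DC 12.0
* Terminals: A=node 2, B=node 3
Step 1 — V_th is the open-circuit voltage V_A - V_B (nothing connected across the terminals).
Nodal analysis, taking node 3 as the 0 V reference.
Source V1 fixes V_0 = 12 V.
KCL at each unknown node (sum of currents leaving = 0; resistances in Ω):
  Node 1: (V_1 - 12)/56000 + (V_1 - V_2)/56000 + (V_1 - 0)/10 = 0
  Node 2: (V_2 - V_1)/56000 + (V_2 - 0)/16000 = 0
Collecting terms (coefficients in siemens):
  0.1·V_1 - 0.00001786·V_2 = 0.0002143
  0.00008036·V_2 - 0.00001786·V_1 = 0
Determinant D = (0.1)(0.00008036) - (-0.00001786)(-0.00001786) = 0.000008038
V_1 = [(0.0002143)(0.00008036) - (-0.00001786)(0)]/D = 0.002142 V
V_2 = [(0.1)(0) - (0.0002143)(-0.00001786)]/D = 0.000476 V
V_th = V_2 - V_3 = 0.000476 - 0 = 0.000476 V
Step 2 — R_th: zero the source — replace V1 by a short circuit (node 3 merges into node 0) — and find the resistance seen between A (node 2) and B (node 0).
Reduce the network between node 2 (A) and node 0 (B) by series/parallel combination:
  Rp1 = R1 ‖ R3 (parallel, both between nodes 0 and 1) = 1/(1/56000 + 1/10) = 9.998 Ω
  Rs1 = R2 + Rp1 (series, joined only at node 1) = 56000 + 9.998 = 56010 Ω
  Rp2 = R4 ‖ Rs1 (parallel, both between nodes 0 and 2) = 1/(1/16000 + 1/56010) = 12440 Ω
R_th = 12.44 kΩ

Final answer: V_th = 0.000476 V, R_th = 12.44 kΩ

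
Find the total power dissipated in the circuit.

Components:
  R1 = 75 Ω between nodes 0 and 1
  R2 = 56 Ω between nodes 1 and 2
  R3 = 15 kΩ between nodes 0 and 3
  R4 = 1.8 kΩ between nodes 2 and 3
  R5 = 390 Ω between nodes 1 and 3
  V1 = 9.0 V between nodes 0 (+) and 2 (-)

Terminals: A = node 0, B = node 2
Nodal analysis, taking node 2 as the 0 V reference.
Source V1 fixes V_0 = 9 V.
KCL at each unknown node (sum of currents leaving = 0; resistances in Ω):
  Node 1: (V_1 - 9)/75 + (V_1 - 0)/56 + (V_1 - V_3)/390 = 0
  Node 3: (V_3 - 9)/15000 + (V_3 - 0)/1800 + (V_3 - V_1)/390 = 0
Collecting terms (coefficients in siemens):
  0.03375·V_1 - 0.002564·V_3 = 0.12
  0.003186·V_3 - 0.002564·V_1 = 0.0006
Determinant D = (0.03375)(0.003186) - (-0.002564)(-0.002564) = 0.000101
V_1 = [(0.12)(0.003186) - (-0.002564)(0.0006)]/D = 3.802 V
V_3 = [(0.03375)(0.0006) - (0.12)(-0.002564)]/D = 3.248 V
Power in each resistor, P = (ΔV)²/R:
  P_R1 = (9 - 3.802)²/75 = 0.3603 W
  P_R2 = (3.802 - 0)²/56 = 0.2581 W
  P_R3 = (9 - 3.248)²/15000 = 0.002206 W
  P_R4 = (0 - 3.248)²/1800 = 0.00586 W
  P_R5 = (3.802 - 3.248)²/390 = 0.0007873 W
P_total = P_R1 + P_R2 + P_R3 + P_R4 + P_R5 = 0.6272 W

Final answer: 0.6272 W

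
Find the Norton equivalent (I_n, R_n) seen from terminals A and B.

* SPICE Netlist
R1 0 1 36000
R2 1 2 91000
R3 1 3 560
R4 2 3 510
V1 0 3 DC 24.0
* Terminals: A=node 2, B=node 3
Find the Thévenin equivalent first; then I_n = V_th/R_th and R_n = R_th.
Step 1 — V_th is the open-circuit voltage V_A - V_B (nothing connected across the terminals).
Nodal analysis, taking node 3 as the 0 V reference.
Source V1 fixes V_0 = 24 V.
KCL at each unknown node (sum of currents leaving = 0; resistances in Ω):
  Node 1: (V_1 - 24)/36000 + (V_1 - V_2)/91000 + (V_1 - 0)/560 = 0
  Node 2: (V_2 - V_1)/91000 + (V_2 - 0)/510 = 0
Collecting terms (coefficients in siemens):
  0.001824·V_1 - 0.00001099·V_2 = 0.0006667
  0.001972·V_2 - 0.00001099·V_1 = 0
Determinant D = (0.001824)(0.001972) - (-0.00001099)(-0.00001099) = 0.000003597
V_1 = [(0.0006667)(0.001972) - (-0.00001099)(0)]/D = 0.3654 V
V_2 = [(0.001824)(0) - (0.0006667)(-0.00001099)]/D = 0.002037 V
V_th = V_2 - V_3 = 0.002037 - 0 = 0.002037 V
Step 2 — R_th: zero the source — replace V1 by a short circuit (node 3 merges into node 0) — and find the resistance seen between A (node 2) and B (node 0).
Reduce the network between node 2 (A) and node 0 (B) by series/parallel combination:
  Rp1 = R1 ‖ R3 (parallel, both between nodes 0 and 1) = 1/(1/36000 + 1/560) = 551.4 Ω
  Rs1 = R2 + Rp1 (series, joined only at node 1) = 91000 + 551.4 = 91550 Ω
  Rp2 = R4 ‖ Rs1 (parallel, both between nodes 0 and 2) = 1/(1/510 + 1/91550) = 507.2 Ω
R_th = 507.2 Ω
I_n = V_th/R_th = 0.002037/507.2 = 0.000004015 A, and R_n = R_th = 507.2 Ω

Final answer: I_n = 4.015e-06 A, R_n = 507.2 Ω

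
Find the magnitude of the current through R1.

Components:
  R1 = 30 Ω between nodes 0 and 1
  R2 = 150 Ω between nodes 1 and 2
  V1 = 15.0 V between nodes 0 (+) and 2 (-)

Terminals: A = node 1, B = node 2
Nodal analysis, taking node 2 as the 0 V reference.
Source V1 fixes V_0 = 15 V.
KCL at each unknown node (sum of currents leaving = 0; resistances in Ω):
  Node 1: (V_1 - 15)/30 + (V_1 - 0)/150 = 0
Collecting terms: 0.04 × V_1 = 0.5  =>  V_1 = 12.5 V
I_R1 = (V_0 - V_1)/R1 = (15 - 12.5)/30 = 0.08333 A
|I_R1| = 0.08333 A

Final answer: |I_R1| = 0.08333 A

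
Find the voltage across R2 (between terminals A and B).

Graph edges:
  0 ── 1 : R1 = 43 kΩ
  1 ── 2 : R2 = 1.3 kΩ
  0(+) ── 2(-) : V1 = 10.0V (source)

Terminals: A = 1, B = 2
R1 and R2 are in series across V1 (node 0 → node 1 → node 2), and the output A–B is taken across R2, so this is a voltage divider.
Series current: I = V1/(R1 + R2) = 10/(43000 + 1300) = 10/44300 = 0.0002257 A
V_R2 = I × R2 = V1 × R2/(R1 + R2) = 10 × 1300/44300 = 0.2935 V

Final answer: 0.2935 V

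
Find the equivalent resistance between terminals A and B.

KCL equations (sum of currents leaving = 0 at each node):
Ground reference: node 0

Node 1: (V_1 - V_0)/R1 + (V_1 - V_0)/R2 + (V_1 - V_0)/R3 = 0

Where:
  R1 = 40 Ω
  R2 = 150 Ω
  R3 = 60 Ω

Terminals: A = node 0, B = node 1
Reduce the network between node 0 (A) and node 1 (B) by series/parallel combination:
  Rp1 = R1 ‖ R2 ‖ R3 (parallel, all between nodes 0 and 1) = 1/(1/40 + 1/150 + 1/60) = 20.69 Ω
R_eq = 20.69 Ω

Final answer: 20.69 Ω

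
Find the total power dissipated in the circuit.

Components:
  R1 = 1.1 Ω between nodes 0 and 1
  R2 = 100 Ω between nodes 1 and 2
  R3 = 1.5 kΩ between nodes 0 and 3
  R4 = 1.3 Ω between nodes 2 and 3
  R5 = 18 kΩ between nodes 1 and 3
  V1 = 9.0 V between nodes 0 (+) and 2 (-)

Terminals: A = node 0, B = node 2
Nodal analysis, taking node 2 as the 0 V reference.
Source V1 fixes V_0 = 9 V.
KCL at each unknown node (sum of currents leaving = 0; resistances in Ω):
  Node 1: (V_1 - 9)/1.1 + (V_1 - 0)/100 + (V_1 - V_3)/18000 = 0
  Node 3: (V_3 - 9)/1500 + (V_3 - 0)/1.3 + (V_3 - V_1)/18000 = 0
Collecting terms (coefficients in siemens):
  0.9191·V_1 - 0.00005556·V_3 = 8.182
  0.77·V_3 - 0.00005556·V_1 = 0.006
Determinant D = (0.9191)(0.77) - (-0.00005556)(-0.00005556) = 0.7077
V_1 = [(8.182)(0.77) - (-0.00005556)(0.006)]/D = 8.902 V
V_3 = [(0.9191)(0.006) - (8.182)(-0.00005556)]/D = 0.008435 V
Power in each resistor, P = (ΔV)²/R:
  P_R1 = (9 - 8.902)²/1.1 = 0.008813 W
  P_R2 = (8.902 - 0)²/100 = 0.7924 W
  P_R3 = (9 - 0.008435)²/1500 = 0.0539 W
  P_R4 = (0 - 0.008435)²/1.3 = 0.00005473 W
  P_R5 = (8.902 - 0.008435)²/18000 = 0.004394 W
P_total = P_R1 + P_R2 + P_R3 + P_R4 + P_R5 = 0.8595 W

Final answer: 0.8595 W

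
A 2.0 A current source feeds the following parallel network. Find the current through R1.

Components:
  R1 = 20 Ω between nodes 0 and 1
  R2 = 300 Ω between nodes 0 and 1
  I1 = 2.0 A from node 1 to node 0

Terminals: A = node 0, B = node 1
All resistors sit directly between nodes 0 and 1, so they are in parallel and share one voltage V; the full source current 2 A splits among them.
1/R_par = 1/20 + 1/300 = 0.05333 S  =>  R_par = 18.75 Ω
V = I × R_par = 2 × 18.75 = 37.5 V
I_R1 = V/R1 = 37.5/20 = 1.875 A

Final answer: 1.875 A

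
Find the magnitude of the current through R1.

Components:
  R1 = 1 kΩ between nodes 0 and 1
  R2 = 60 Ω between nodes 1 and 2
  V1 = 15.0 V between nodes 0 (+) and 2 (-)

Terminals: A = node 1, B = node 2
Nodal analysis, taking node 2 as the 0 V reference.
Source V1 fixes V_0 = 15 V.
KCL at each unknown node (sum of currents leaving = 0; resistances in Ω):
  Node 1: (V_1 - 15)/1000 + (V_1 - 0)/60 = 0
Collecting terms: 0.01767 × V_1 = 0.015  =>  V_1 = 0.8491 V
I_R1 = (V_0 - V_1)/R1 = (15 - 0.8491)/1000 = 0.01415 A
|I_R1| = 0.01415 A

Final answer: |I_R1| = 0.01415 A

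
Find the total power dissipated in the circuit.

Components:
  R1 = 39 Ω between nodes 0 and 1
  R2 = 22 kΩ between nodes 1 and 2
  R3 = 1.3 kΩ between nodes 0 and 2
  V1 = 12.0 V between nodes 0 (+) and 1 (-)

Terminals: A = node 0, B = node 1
Nodal analysis, taking node 1 as the 0 V reference.
Source V1 fixes V_0 = 12 V.
KCL at each unknown node (sum of currents leaving = 0; resistances in Ω):
  Node 2: (V_2 - 0)/22000 + (V_2 - 12)/1300 = 0
Collecting terms: 0.0008147 × V_2 = 0.009231  =>  V_2 = 11.33 V
Power in each resistor, P = (ΔV)²/R:
  P_R1 = (12 - 0)²/39 = 3.692 W
  P_R2 = (0 - 11.33)²/22000 = 0.005835 W
  P_R3 = (12 - 11.33)²/1300 = 0.0003448 W
P_total = P_R1 + P_R2 + P_R3 = 3.698 W

Final answer: 3.698 W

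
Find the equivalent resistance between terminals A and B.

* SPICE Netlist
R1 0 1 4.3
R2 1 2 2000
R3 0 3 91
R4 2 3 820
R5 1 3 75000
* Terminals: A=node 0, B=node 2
The network is not a plain series/parallel combination. Inject a 1 A test current into terminal A (node 0) and return it from terminal B (node 2); then R_eq = V_A / (1 A).
Nodal analysis, taking node 2 as the 0 V reference.
Current source I_test pushes 1 A into node 0 and draws it out of node 2.
KCL at each unknown node (sum of currents leaving = 0; resistances in Ω):
  Node 0: (V_0 - V_1)/4.3 + (V_0 - V_3)/91 - 1 = 0
  Node 1: (V_1 - V_0)/4.3 + (V_1 - 0)/2000 + (V_1 - V_3)/75000 = 0
  Node 3: (V_3 - V_0)/91 + (V_3 - V_1)/75000 + (V_3 - 0)/820 = 0
Collecting terms (coefficients in siemens):
  0.2435·V_0 - 0.2326·V_1 - 0.01099·V_3 = 1
  0.2331·V_1 - 0.2326·V_0 - 0.00001333·V_3 = 0
  0.01222·V_3 - 0.01099·V_0 - 0.00001333·V_1 = 0
Solving these 3 simultaneous equations (Gaussian elimination) gives:
  V_0 = 626.3 V, V_1 = 624.9 V, V_3 = 563.8 V
R_eq = V_0 / 1 A = 626.3 Ω

Final answer: 626.3 Ω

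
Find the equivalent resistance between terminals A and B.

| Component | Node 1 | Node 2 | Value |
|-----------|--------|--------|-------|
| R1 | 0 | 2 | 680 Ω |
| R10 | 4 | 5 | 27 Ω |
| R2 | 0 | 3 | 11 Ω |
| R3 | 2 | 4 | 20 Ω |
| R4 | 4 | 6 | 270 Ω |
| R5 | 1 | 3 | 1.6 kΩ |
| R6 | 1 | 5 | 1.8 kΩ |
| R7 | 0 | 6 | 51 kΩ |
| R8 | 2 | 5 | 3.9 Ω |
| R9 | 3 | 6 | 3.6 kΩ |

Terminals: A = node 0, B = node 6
The network is not a plain series/parallel combination. Inject a 1 A test current into terminal A (node 0) and return it from terminal B (node 6); then R_eq = V_A / (1 A).
Nodal analysis, taking node 6 as the 0 V reference.
Current source I_test pushes 1 A into node 0 and draws it out of node 6.
KCL at each unknown node (sum of currents leaving = 0; resistances in Ω):
  Node 0: (V_0 - V_2)/680 + (V_0 - V_3)/11 + (V_0 - 0)/51000 - 1 = 0
  Node 1: (V_1 - V_3)/1600 + (V_1 - V_5)/1800 = 0
  Node 2: (V_2 - V_0)/680 + (V_2 - V_4)/20 + (V_2 - V_5)/3.9 = 0
  Node 3: (V_3 - V_0)/11 + (V_3 - V_1)/1600 + (V_3 - 0)/3600 = 0
  Node 4: (V_4 - V_2)/20 + (V_4 - 0)/270 + (V_4 - V_5)/27 = 0
  Node 5: (V_5 - V_1)/1800 + (V_5 - V_2)/3.9 + (V_5 - V_4)/27 = 0
Collecting terms (coefficients in siemens):
  0.0924·V_0 - 0.001471·V_2 - 0.09091·V_3 = 1
  0.001181·V_1 - 0.000625·V_3 - 0.0005556·V_5 = 0
  0.3079·V_2 - 0.001471·V_0 - 0.05·V_4 - 0.2564·V_5 = 0
  0.09181·V_3 - 0.09091·V_0 - 0.000625·V_1 = 0
  0.09074·V_4 - 0.05·V_2 - 0.03704·V_5 = 0
  0.294·V_5 - 0.0005556·V_1 - 0.2564·V_2 - 0.03704·V_4 = 0
Solving these 6 simultaneous equations (Gaussian elimination) gives:
  V_0 = 678.6 V, V_1 = 463.1 V, V_2 = 225.3 V, V_3 = 675.1 V
  V_4 = 215.8 V, V_5 = 224.5 V
R_eq = V_0 / 1 A = 678.6 Ω

Final answer: 678.6 Ω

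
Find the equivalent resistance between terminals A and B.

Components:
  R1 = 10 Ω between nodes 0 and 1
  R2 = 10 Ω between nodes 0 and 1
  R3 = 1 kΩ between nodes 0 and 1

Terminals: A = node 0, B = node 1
Reduce the network between node 0 (A) and node 1 (B) by series/parallel combination:
  Rp1 = R1 ‖ R2 ‖ R3 (parallel, all between nodes 0 and 1) = 1/(1/10 + 1/10 + 1/1000) = 4.975 Ω
R_eq = 4.975 Ω

Final answer: 4.975 Ω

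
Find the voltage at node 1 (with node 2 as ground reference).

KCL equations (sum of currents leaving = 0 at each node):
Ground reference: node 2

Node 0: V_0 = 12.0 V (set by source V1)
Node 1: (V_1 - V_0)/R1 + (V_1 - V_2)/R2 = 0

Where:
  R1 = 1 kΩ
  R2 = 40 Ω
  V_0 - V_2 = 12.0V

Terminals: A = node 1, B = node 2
Nodal analysis, taking node 2 as the 0 V reference.
Source V1 fixes V_0 = 12 V.
KCL at each unknown node (sum of currents leaving = 0; resistances in Ω):
  Node 1: (V_1 - 12)/1000 + (V_1 - 0)/40 = 0
Collecting terms: 0.026 × V_1 = 0.012  =>  V_1 = 0.4615 V
The requested potential is V_1 = 0.4615 V.

Final answer: V_1 = 0.4615 V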